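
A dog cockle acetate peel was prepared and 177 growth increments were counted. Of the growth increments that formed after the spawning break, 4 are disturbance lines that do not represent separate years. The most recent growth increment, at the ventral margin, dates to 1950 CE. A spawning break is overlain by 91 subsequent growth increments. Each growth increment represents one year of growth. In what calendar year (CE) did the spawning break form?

1863 CE

There are 91 growth increments younger than the spawning break.
Excluding 4 false growth increments: 91 − 4 = 87.
The growth increment at the ventral margin is 1950 CE, so the spawning break dates to 1950 − 87 = 1863 CE.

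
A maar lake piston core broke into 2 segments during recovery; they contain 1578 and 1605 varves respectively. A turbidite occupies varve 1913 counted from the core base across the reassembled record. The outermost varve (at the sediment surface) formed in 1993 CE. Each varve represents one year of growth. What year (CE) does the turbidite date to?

723 CE

Total varves = 1578 + 1605 = 3183.
The turbidite sits at varve 1913 from the core base, so 3183 − 1913 = 1270 varves formed after it.
Counting back 1270 years from 1993 CE places the turbidite in 1993 − 1270 = 723 CE.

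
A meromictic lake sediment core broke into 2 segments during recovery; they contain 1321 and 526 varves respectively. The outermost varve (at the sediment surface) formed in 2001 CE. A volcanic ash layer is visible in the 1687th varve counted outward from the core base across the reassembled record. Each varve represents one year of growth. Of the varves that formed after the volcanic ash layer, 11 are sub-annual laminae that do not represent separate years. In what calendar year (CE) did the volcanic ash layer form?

Total varves = 1321 + 526 = 1847.
The volcanic ash layer sits at varve 1687 from the core base, so 1847 − 1687 = 160 varves formed after it.
Excluding 11 false varves: 160 − 11 = 149.
The varve at the sediment surface is 2001 CE, so the volcanic ash layer dates to 2001 − 149 = 1852 CE.

1852 CE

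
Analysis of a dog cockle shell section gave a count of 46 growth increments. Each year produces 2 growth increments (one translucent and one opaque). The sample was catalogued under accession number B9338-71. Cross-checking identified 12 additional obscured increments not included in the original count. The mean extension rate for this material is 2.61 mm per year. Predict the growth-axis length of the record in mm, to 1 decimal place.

75.7 mm

Adjusted count: 46 + 12 = 58 growth increments.
58 growth increments at 2 per year is 58 / 2 = 29 years.
Length ≈ 2.61 × 29 = 75.7 mm.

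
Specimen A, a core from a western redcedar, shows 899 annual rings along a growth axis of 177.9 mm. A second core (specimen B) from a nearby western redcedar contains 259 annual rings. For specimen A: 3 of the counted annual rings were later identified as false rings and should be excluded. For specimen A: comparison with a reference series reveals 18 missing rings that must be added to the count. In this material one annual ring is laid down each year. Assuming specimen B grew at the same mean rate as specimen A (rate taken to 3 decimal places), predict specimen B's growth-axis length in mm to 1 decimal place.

Specimen A: true annual ring count = 899 − 3 + 18 = 914.
A: Extension rate ≈ 177.9 / 914 = 0.195 mm/year.
Length of B = 0.195 × 259 = 50.5 mm.

50.5 mm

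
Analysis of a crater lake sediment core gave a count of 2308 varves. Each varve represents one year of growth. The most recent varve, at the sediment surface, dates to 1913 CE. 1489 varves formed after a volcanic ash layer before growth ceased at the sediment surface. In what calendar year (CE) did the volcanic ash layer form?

1489 varves formed after the volcanic ash layer.
Counting back 1489 years from 1913 CE places the volcanic ash layer in 1913 − 1489 = 424 CE.

424 CE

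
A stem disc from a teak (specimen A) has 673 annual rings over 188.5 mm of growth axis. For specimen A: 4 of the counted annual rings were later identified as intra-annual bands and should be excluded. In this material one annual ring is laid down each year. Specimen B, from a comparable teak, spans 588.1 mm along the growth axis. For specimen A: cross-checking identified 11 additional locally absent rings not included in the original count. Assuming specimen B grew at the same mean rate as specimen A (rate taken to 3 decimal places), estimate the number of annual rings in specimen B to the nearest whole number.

Specimen A: after corrections the count is 673 − 4 + 11 = 680 annual rings.
A: Extension rate ≈ 188.5 / 680 = 0.277 mm/year.
B spans 588.1 / 0.277 = 2123.10 years ≈ 2123 annual rings.

2123 annual rings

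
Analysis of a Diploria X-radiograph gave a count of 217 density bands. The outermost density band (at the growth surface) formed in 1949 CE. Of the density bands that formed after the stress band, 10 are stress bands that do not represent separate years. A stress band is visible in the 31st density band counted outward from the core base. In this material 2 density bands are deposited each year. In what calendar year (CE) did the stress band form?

217 − 31 = 186 density bands lie beyond the stress band toward the growth surface.
Excluding 10 false density bands: 186 − 10 = 176.
176 density bands at 2 per year is 176 / 2 = 88 years.
The density band at the growth surface is 1949 CE, so the stress band dates to 1949 − 88 = 1861 CE.

1861 CE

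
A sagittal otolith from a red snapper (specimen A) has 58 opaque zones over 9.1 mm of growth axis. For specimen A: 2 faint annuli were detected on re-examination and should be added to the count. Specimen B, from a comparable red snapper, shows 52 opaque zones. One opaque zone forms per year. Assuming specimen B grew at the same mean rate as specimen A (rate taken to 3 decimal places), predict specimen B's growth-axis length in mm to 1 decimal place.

Specimen A: adjusted count: 58 + 2 = 60 opaque zones.
A: Mean rate = 9.1 mm / 60 years ≈ 0.152 mm per year.
B's length ≈ 0.152 × 52 = 7.9 mm.

7.9 mm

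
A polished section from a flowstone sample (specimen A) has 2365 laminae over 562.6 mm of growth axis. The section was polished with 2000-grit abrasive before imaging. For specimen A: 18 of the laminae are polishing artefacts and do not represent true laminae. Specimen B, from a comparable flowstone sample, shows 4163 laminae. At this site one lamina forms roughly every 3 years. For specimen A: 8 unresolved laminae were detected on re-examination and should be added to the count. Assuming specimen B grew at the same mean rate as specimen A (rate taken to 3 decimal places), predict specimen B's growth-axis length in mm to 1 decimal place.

Specimen A: adjusted count: 2365 − 18 + 8 = 2355 laminae.
Specimen A: at 3 years per lamina, 2355 × 3 = 7065 years.
A: Extension rate ≈ 562.6 / 7065 = 0.080 mm/year.
Specimen B: at 3 years per lamina, 4163 × 3 = 12489 years. B's length ≈ 0.080 × 12489 = 999.1 mm.

999.1 mm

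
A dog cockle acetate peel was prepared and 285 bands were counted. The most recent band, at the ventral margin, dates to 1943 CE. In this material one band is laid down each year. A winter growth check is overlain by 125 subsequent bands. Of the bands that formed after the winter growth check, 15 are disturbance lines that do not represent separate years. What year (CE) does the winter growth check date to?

125 bands post-date the winter growth check.
Excluding 15 false bands: 125 − 15 = 110.
1943 − 110 = 1833 CE.

1833 CE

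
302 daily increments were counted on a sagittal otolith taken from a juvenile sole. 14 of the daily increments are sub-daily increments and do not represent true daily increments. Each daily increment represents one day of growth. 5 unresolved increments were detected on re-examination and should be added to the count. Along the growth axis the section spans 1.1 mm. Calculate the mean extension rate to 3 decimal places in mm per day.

True daily increment count = 302 − 14 + 5 = 293.
Mean rate = 1.1 mm / 293 days ≈ 0.004 mm per day.

0.004 mm per day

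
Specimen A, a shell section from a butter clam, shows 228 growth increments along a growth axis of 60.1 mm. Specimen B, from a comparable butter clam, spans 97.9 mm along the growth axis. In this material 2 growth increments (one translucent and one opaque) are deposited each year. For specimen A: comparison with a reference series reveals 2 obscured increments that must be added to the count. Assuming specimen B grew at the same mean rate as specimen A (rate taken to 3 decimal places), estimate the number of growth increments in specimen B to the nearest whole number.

Specimen A: true growth increment count = 228 + 2 = 230.
Specimen A: 230 growth increments at 2 per year is 230 / 2 = 115 years.
A: Mean rate = 60.1 mm / 115 years ≈ 0.523 mm/year.
B spans 97.9 / 0.523 = 187.19 years; at 2 growth increments per year that is 187.19 × 2 ≈ 374 growth increments.

374 growth increments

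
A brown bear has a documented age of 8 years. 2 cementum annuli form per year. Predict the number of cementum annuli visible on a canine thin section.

16 cementum annuli

Expected cementum annuli: 8 × 2 = 16.
So 16 cementum annuli should be present.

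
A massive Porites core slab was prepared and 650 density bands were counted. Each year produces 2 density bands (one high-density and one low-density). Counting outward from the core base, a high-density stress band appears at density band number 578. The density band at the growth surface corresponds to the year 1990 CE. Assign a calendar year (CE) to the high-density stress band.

650 − 578 = 72 density bands lie beyond the high-density stress band toward the growth surface.
With 2 density bands per year, 72 / 2 = 36 years.
The density band at the growth surface is 1990 CE, so the high-density stress band dates to 1990 − 36 = 1954 CE.

1954 CE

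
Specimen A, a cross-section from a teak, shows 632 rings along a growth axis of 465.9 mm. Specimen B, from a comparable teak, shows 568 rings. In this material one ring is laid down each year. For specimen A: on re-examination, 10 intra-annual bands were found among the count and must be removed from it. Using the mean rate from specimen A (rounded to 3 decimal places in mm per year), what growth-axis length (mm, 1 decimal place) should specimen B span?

425.4 mm

Specimen A: true ring count = 632 − 10 = 622.
A: 465.9 mm over 622 years gives 465.9 / 622 ≈ 0.749 mm/year.
B's length ≈ 0.749 × 568 = 425.4 mm.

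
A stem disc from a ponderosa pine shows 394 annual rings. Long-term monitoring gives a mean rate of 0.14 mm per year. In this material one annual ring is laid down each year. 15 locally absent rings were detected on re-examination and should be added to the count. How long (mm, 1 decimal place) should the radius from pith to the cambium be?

True annual ring count = 394 + 15 = 409.
Length ≈ 0.14 × 409 = 57.3 mm.

57.3 mm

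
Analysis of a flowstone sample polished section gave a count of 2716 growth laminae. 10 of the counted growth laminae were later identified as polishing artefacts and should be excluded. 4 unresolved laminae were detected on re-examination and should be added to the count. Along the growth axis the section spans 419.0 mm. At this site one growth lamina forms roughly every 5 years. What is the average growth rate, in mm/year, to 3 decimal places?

After corrections the count is 2716 − 10 + 4 = 2710 growth laminae.
Multiplying by 5 years per growth lamina: 2710 × 5 = 13550 years.
Extension rate ≈ 419.0 / 13550 = 0.031 mm/year.

0.031 mm/year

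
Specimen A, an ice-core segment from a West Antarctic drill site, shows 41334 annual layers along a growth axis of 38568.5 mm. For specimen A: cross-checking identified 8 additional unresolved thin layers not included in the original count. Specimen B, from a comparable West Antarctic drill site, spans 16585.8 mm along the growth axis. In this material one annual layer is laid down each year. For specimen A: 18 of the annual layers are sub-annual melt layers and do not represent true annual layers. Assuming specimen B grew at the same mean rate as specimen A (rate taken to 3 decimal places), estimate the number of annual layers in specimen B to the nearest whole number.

Specimen A: adjusted count: 41334 − 18 + 8 = 41324 annual layers.
A: Mean rate = 38568.5 mm / 41324 years ≈ 0.933 mm/yr.
B spans 16585.8 / 0.933 = 17776.85 years ≈ 17777 annual layers.

17777 annual layers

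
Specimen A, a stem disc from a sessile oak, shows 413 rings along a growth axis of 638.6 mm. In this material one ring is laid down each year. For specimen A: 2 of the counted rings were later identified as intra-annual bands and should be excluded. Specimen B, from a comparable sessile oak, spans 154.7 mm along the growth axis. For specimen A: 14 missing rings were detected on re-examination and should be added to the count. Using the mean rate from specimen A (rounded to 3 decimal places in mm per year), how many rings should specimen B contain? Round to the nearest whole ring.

103 rings

Specimen A: correcting the raw count gives 413 − 2 + 14 = 425 true rings.
A: Mean rate = 638.6 mm / 425 years ≈ 1.503 mm/yr.
For B, 154.7 / 1.503 = 102.93 years ≈ 103 rings.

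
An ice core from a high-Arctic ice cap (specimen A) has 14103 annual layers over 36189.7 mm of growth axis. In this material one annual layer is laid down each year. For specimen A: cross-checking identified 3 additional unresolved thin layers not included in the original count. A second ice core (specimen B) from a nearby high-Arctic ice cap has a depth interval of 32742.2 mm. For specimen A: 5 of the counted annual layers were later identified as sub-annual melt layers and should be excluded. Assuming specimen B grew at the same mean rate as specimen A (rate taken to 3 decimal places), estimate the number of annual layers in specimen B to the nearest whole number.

12760 annual layers

Specimen A: correcting the raw count gives 14103 − 5 + 3 = 14101 true annual layers.
A: Mean rate = 36189.7 mm / 14101 years ≈ 2.566 mm/year.
B spans 32742.2 / 2.566 = 12760.02 years ≈ 12760 annual layers.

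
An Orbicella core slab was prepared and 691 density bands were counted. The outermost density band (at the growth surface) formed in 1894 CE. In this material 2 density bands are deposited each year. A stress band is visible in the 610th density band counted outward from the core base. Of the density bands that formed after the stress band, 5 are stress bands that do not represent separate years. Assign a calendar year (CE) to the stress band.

691 − 610 = 81 density bands lie beyond the stress band toward the growth surface.
Removing the 5 false density bands leaves 81 − 5 = 76 true density bands beyond the stress band.
With 2 density bands per year, 76 / 2 = 38 years.
Counting back 38 years from 1894 CE places the stress band in 1894 − 38 = 1856 CE.

1856 CE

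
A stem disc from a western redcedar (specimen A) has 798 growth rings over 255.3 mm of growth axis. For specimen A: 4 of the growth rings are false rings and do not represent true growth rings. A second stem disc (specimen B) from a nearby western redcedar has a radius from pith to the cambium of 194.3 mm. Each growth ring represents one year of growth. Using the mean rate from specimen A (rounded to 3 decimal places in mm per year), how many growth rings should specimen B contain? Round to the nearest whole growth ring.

603 growth rings

Specimen A: adjusted count: 798 − 4 = 794 growth rings.
A: 255.3 mm over 794 years gives 255.3 / 794 ≈ 0.322 mm/yr.
For B, 194.3 / 0.322 = 603.42 years ≈ 603 growth rings.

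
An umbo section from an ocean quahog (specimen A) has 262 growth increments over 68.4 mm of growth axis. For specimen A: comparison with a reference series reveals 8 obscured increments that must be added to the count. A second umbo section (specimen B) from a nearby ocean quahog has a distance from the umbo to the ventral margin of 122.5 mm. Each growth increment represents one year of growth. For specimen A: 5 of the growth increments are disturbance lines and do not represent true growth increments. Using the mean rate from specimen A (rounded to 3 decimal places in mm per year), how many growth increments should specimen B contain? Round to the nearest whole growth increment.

475 growth increments

Specimen A: after corrections the count is 262 − 5 + 8 = 265 growth increments.
A: 68.4 mm over 265 years gives 68.4 / 265 ≈ 0.258 mm/year.
For B, 122.5 / 0.258 = 474.81 years ≈ 475 growth increments.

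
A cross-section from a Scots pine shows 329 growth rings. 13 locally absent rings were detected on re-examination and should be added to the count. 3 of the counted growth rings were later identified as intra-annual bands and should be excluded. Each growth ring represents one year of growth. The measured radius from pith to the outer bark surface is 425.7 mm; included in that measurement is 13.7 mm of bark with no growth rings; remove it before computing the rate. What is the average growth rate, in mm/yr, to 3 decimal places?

1.215 mm/yr

True growth ring count = 329 − 3 + 13 = 339.
Removing the 13.7 mm offcut leaves 425.7 − 13.7 = 412.0 mm.
Extension rate ≈ 412.0 / 339 = 1.215 mm/yr.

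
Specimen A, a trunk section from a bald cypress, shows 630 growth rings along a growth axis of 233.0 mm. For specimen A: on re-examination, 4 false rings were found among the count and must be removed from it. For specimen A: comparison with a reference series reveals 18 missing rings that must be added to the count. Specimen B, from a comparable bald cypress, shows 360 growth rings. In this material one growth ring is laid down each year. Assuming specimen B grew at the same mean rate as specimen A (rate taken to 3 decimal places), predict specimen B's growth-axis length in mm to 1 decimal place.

130.3 mm

Specimen A: adjusted count: 630 − 4 + 18 = 644 growth rings.
A: Extension rate ≈ 233.0 / 644 = 0.362 mm per year.
B's length ≈ 0.362 × 360 = 130.3 mm.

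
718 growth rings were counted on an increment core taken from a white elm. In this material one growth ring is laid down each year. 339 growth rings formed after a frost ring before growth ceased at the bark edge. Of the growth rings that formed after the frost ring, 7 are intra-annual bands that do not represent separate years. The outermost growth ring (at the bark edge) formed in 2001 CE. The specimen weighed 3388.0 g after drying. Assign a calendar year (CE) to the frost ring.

339 growth rings post-date the frost ring.
Excluding 7 false growth rings: 339 − 7 = 332.
The growth ring at the bark edge is 2001 CE, so the frost ring dates to 2001 − 332 = 1669 CE.

1669 CE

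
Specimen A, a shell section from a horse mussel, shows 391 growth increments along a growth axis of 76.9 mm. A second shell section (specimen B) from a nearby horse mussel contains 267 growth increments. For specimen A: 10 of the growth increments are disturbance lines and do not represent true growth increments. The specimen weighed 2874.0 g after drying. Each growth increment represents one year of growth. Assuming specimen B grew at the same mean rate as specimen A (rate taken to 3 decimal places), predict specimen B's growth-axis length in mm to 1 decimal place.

53.9 mm

Specimen A: after corrections the count is 391 − 10 = 381 growth increments.
A: Extension rate ≈ 76.9 / 381 = 0.202 mm/yr.
Length of B = 0.202 × 267 = 53.9 mm.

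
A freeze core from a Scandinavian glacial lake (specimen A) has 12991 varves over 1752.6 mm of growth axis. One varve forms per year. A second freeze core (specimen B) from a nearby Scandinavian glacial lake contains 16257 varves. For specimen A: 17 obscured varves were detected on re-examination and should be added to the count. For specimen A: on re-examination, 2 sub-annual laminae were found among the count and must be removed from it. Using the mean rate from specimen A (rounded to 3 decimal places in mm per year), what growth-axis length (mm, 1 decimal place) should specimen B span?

Specimen A: adjusted count: 12991 − 2 + 17 = 13006 varves.
A: Extension rate ≈ 1752.6 / 13006 = 0.135 mm per year.
Length of B = 0.135 × 16257 = 2194.7 mm.

2194.7 mm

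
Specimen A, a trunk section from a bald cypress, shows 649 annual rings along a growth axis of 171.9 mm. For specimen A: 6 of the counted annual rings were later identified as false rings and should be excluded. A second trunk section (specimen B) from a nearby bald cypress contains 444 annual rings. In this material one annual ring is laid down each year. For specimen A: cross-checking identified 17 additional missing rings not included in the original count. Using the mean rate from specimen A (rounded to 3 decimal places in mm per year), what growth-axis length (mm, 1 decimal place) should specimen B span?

115.4 mm

Specimen A: true annual ring count = 649 − 6 + 17 = 660.
A: 171.9 mm over 660 years gives 171.9 / 660 ≈ 0.260 mm/yr.
Length of B = 0.260 × 444 = 115.4 mm.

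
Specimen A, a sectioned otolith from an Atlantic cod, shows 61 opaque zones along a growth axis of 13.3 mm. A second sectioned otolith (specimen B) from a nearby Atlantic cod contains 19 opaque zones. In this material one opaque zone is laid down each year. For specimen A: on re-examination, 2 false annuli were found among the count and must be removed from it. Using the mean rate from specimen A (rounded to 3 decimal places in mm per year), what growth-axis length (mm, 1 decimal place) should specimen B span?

Specimen A: true opaque zone count = 61 − 2 = 59.
A: 13.3 mm over 59 years gives 13.3 / 59 ≈ 0.225 mm/year.
B's length ≈ 0.225 × 19 = 4.3 mm.

4.3 mm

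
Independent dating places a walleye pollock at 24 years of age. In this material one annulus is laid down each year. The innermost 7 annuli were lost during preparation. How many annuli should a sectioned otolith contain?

Expected annuli over 24 years: 24.
Less the 7 uncaptured annuli: 24 − 7 = 17.

17 annuli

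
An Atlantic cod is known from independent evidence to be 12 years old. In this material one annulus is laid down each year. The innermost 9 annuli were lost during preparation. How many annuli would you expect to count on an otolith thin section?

One annulus per year gives 12 annuli over 12 years.
Less the 9 uncaptured annuli: 12 − 9 = 3.

3 annuli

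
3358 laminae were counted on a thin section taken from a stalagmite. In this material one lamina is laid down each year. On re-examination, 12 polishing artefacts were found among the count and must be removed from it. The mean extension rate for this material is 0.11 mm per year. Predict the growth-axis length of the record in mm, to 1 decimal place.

Adjusted count: 3358 − 12 = 3346 laminae.
3346 years at 0.11 mm/year gives 0.11 × 3346 = 368.1 mm.

368.1 mm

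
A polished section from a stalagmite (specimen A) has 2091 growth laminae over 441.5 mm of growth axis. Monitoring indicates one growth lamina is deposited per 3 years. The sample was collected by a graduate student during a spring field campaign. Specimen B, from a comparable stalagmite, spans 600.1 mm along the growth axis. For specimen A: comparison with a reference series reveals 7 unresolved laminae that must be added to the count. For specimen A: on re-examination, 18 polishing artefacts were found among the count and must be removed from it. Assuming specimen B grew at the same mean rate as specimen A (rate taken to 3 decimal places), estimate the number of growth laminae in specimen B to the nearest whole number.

2817 growth laminae

Specimen A: after corrections the count is 2091 − 18 + 7 = 2080 growth laminae.
Specimen A: 2080 growth laminae at 3 years each span 2080 × 3 = 6240 years.
A: Extension rate ≈ 441.5 / 6240 = 0.071 mm per year.
For B, 600.1 / 0.071 = 8452.11 years; at 3 years per growth lamina that is 8452.11 / 3 ≈ 2817 growth laminae.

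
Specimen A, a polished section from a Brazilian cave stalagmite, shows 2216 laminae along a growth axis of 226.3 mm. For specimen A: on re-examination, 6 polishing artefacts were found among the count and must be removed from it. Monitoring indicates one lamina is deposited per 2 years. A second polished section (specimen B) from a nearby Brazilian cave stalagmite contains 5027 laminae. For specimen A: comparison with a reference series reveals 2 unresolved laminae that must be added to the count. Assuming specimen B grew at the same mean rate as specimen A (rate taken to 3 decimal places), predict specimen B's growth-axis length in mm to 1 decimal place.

512.8 mm

Specimen A: true lamina count = 2216 − 6 + 2 = 2212.
Specimen A: multiplying by 2 years per lamina: 2212 × 2 = 4424 years.
A: Mean rate = 226.3 mm / 4424 years ≈ 0.051 mm/yr.
Specimen B: multiplying by 2 years per lamina: 5027 × 2 = 10054 years. B's length ≈ 0.051 × 10054 = 512.8 mm.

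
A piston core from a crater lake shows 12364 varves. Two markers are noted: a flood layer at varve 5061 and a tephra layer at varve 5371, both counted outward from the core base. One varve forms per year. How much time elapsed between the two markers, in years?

The two markers are separated by 5371 − 5061 = 310 varves.
That is 310 years at one varve per year.

310 years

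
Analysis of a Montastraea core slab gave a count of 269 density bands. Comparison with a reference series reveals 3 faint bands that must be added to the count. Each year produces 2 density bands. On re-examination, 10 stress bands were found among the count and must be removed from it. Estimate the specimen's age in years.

131 years

True density band count = 269 − 10 + 3 = 262.
262 density bands at 2 per year is 262 / 2 = 131 years.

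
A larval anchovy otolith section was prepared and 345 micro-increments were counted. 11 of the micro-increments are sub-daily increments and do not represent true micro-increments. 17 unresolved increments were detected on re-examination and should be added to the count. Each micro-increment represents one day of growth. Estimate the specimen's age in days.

351 days

Correcting the raw count gives 345 − 11 + 17 = 351 true micro-increments.
One micro-increment per day makes the duration 351 days.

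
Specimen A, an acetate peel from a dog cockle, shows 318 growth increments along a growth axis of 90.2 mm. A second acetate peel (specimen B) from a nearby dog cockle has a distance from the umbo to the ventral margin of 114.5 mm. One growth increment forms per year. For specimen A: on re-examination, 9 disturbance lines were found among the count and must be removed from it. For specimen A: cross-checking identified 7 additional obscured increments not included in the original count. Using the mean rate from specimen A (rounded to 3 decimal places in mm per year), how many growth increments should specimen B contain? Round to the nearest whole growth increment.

Specimen A: true growth increment count = 318 − 9 + 7 = 316.
A: Mean rate = 90.2 mm / 316 years ≈ 0.285 mm per year.
B spans 114.5 / 0.285 = 401.75 years ≈ 402 growth increments.

402 growth increments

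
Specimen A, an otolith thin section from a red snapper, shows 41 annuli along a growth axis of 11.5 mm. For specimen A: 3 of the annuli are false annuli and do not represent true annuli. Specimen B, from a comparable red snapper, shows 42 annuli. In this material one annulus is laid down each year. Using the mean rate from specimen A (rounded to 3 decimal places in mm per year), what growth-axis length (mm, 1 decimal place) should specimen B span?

Specimen A: true annulus count = 41 − 3 = 38.
A: Mean rate = 11.5 mm / 38 years ≈ 0.303 mm/yr.
Length of B = 0.303 × 42 = 12.7 mm.

12.7 mm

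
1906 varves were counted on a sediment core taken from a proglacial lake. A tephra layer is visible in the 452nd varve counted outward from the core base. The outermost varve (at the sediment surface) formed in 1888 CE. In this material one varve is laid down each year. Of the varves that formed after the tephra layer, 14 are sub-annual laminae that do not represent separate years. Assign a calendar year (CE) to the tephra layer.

The tephra layer sits at varve 452 from the core base, so 1906 − 452 = 1454 varves formed after it.
Excluding 14 false varves: 1454 − 14 = 1440.
Counting back 1440 years from 1888 CE places the tephra layer in 1888 − 1440 = 448 CE.

448 CE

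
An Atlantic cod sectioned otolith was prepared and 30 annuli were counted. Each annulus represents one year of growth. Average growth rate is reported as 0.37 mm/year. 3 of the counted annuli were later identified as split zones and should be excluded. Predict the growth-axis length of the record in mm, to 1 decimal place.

10.0 mm

Adjusted count: 30 − 3 = 27 annuli.
Predicted length = 0.37 mm/year × 27 years = 10.0 mm.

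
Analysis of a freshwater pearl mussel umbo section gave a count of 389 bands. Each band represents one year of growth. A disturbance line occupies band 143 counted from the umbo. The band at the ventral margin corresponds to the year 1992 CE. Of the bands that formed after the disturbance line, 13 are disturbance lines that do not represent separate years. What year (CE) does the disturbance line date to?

Between band 143 and the ventral margin there are 389 − 143 = 246 bands.
246 − 13 false = 233 true bands after the disturbance line.
The band at the ventral margin is 1992 CE, so the disturbance line dates to 1992 − 233 = 1759 CE.

1759 CE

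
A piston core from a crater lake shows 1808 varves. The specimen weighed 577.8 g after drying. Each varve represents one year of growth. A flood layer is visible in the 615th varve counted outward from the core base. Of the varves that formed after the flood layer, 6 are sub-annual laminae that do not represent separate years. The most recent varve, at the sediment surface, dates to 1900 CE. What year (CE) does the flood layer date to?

Between varve 615 and the sediment surface there are 1808 − 615 = 1193 varves.
Excluding 6 false varves: 1193 − 6 = 1187.
Counting back 1187 years from 1900 CE places the flood layer in 1900 − 1187 = 713 CE.

713 CE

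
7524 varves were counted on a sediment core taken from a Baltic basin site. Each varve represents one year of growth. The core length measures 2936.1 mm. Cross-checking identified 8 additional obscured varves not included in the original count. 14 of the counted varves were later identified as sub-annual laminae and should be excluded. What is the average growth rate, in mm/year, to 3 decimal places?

0.391 mm/year

Correcting the raw count gives 7524 − 14 + 8 = 7518 true varves.
Mean rate = 2936.1 mm / 7518 years ≈ 0.391 mm/year.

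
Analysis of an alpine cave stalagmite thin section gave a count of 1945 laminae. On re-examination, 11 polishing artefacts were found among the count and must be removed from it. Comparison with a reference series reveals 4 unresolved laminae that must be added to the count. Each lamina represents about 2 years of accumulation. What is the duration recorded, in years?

Adjusted count: 1945 − 11 + 4 = 1938 laminae.
Multiplying by 2 years per lamina: 1938 × 2 = 3876 years.

3876 years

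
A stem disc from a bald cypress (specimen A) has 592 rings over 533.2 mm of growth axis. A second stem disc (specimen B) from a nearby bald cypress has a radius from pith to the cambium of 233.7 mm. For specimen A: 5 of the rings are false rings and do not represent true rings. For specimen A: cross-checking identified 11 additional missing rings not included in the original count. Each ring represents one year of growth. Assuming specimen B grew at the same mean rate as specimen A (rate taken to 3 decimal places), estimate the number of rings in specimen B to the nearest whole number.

262 rings

Specimen A: correcting the raw count gives 592 − 5 + 11 = 598 true rings.
A: Extension rate ≈ 533.2 / 598 = 0.892 mm/year.
Specimen B: 233.7 mm / 0.892 mm per year = 262.00 years ≈ 262 rings.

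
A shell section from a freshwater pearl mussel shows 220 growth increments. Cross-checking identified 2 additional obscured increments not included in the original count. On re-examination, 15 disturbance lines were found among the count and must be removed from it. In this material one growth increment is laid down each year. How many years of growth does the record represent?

207 years

Correcting the raw count gives 220 − 15 + 2 = 207 true growth increments.
With a one-to-one growth increment periodicity this is 207 years.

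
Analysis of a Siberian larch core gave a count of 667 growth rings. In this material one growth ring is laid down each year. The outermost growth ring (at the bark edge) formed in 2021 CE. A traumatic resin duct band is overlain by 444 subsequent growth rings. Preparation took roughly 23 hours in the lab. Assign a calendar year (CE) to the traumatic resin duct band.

1577 CE

444 growth rings formed after the traumatic resin duct band.
2021 − 444 = 1577 CE.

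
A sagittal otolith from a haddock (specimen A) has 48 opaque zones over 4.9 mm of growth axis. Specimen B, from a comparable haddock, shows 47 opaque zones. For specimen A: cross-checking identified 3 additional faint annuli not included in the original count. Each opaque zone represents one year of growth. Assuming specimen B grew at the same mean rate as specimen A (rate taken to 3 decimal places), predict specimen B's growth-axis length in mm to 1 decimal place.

4.5 mm

Specimen A: true opaque zone count = 48 + 3 = 51.
A: Extension rate ≈ 4.9 / 51 = 0.096 mm per year.
B's length ≈ 0.096 × 47 = 4.5 mm.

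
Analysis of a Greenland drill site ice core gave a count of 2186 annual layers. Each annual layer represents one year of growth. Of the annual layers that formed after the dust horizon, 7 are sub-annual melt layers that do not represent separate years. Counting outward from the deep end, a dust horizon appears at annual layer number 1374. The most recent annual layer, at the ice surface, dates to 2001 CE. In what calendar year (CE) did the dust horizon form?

1196 CE

The dust horizon sits at annual layer 1374 from the deep end, so 2186 − 1374 = 812 annual layers formed after it.
Excluding 7 false annual layers: 812 − 7 = 805.
The annual layer at the ice surface is 2001 CE, so the dust horizon dates to 2001 − 805 = 1196 CE.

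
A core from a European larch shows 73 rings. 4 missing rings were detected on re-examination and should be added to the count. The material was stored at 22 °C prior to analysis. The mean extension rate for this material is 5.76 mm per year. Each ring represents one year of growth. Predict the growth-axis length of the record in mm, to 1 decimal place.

After corrections the count is 73 + 4 = 77 rings.
Predicted length = 5.76 mm/year × 77 years = 443.5 mm.

443.5 mm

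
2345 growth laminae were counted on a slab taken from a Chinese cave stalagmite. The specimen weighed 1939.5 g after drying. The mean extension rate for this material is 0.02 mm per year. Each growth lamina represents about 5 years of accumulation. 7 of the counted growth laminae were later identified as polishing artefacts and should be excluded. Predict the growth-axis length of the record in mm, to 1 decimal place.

233.8 mm

Correcting the raw count gives 2345 − 7 = 2338 true growth laminae.
Multiplying by 5 years per growth lamina: 2338 × 5 = 11690 years.
Length ≈ 0.02 × 11690 = 233.8 mm.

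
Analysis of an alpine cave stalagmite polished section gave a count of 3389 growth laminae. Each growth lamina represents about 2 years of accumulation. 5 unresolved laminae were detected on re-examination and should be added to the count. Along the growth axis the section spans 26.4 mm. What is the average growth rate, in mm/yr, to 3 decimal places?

Correcting the raw count gives 3389 + 5 = 3394 true growth laminae.
At 2 years per growth lamina, 3394 × 2 = 6788 years.
Extension rate ≈ 26.4 / 6788 = 0.004 mm/yr.

0.004 mm/yr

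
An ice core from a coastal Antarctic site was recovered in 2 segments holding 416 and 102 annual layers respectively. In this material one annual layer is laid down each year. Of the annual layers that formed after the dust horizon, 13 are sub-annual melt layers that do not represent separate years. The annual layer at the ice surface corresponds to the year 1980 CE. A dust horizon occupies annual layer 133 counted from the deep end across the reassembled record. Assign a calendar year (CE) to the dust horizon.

1608 CE

Total annual layers = 416 + 102 = 518.
518 − 133 = 385 annual layers lie beyond the dust horizon toward the ice surface.
385 − 13 false = 372 true annual layers after the dust horizon.
Counting back 372 years from 1980 CE places the dust horizon in 1980 − 372 = 1608 CE.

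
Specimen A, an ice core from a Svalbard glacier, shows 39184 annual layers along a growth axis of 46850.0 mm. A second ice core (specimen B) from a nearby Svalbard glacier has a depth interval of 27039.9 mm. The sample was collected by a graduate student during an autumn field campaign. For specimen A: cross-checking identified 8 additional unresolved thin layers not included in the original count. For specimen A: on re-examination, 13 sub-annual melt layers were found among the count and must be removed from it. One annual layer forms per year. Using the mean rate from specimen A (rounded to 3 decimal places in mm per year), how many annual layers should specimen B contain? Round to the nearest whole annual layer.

Specimen A: true annual layer count = 39184 − 13 + 8 = 39179.
A: 46850.0 mm over 39179 years gives 46850.0 / 39179 ≈ 1.196 mm/year.
Specimen B: 27039.9 mm / 1.196 mm per year = 22608.61 years ≈ 22609 annual layers.

22609 annual layers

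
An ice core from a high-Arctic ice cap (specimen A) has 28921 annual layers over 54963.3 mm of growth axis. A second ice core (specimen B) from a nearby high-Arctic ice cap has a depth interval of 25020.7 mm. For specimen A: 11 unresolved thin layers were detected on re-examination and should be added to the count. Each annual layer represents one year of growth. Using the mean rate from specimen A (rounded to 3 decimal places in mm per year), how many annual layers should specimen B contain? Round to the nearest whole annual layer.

Specimen A: true annual layer count = 28921 + 11 = 28932.
A: Extension rate ≈ 54963.3 / 28932 = 1.900 mm/year.
Specimen B: 25020.7 mm / 1.900 mm per year = 13168.79 years ≈ 13169 annual layers.

13169 annual layers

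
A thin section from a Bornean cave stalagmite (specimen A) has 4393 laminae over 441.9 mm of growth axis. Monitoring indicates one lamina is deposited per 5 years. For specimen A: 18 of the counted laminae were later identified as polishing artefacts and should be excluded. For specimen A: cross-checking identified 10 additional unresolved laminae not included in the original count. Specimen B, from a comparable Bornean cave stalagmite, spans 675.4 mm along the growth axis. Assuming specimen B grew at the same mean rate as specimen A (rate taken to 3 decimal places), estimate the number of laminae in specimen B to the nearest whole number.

6754 laminae

Specimen A: adjusted count: 4393 − 18 + 10 = 4385 laminae.
Specimen A: multiplying by 5 years per lamina: 4385 × 5 = 21925 years.
A: 441.9 mm over 21925 years gives 441.9 / 21925 ≈ 0.020 mm per year.
B spans 675.4 / 0.020 = 33770.00 years; at 5 years per lamina that is 33770.00 / 5 ≈ 6754 laminae.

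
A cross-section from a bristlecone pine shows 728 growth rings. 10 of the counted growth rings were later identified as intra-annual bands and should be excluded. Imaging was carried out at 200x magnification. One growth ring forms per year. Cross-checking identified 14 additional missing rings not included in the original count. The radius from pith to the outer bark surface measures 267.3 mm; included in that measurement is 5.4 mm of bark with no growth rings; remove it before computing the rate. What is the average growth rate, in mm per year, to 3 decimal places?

0.358 mm per year

True growth ring count = 728 − 10 + 14 = 732.
Net length = 267.3 − 5.4 = 261.9 mm.
Extension rate ≈ 261.9 / 732 = 0.358 mm per year.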